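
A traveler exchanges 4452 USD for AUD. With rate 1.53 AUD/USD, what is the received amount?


Amount × rate = 4452 × 1.53
= 6811.56 AUD

6811.56 AUD


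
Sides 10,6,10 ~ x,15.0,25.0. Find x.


Scale factor = 15.0/6 = 2.5
Missing side = 10 × 2.5
= 25.0

25.0


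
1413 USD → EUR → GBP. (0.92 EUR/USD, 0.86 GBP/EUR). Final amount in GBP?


Step 1: 1413 USD × 0.92 = 1299.96 EUR
Step 2: 1299.96 EUR × 0.86 = 1117.97 GBP
Implied rate USD→GBP = 0.92 × 0.86 = 0.7912
= 1117.97 GBP

1117.97 GBP


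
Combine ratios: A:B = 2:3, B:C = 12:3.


Match B: multiply A:B by 12 → 24:36
Multiply B:C by 3 → 36:9
Combined: 24:36:9
GCD = 3
= 8:12:3

8:12:3


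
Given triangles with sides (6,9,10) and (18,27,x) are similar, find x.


Scale factor = 18/6 = 3
Missing side = 10 × 3
= 30.0

30.0


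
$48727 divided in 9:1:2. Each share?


Total parts = 9 + 1 + 2 = 12
Part 1: 48727 × 9/12 = 36545.25
Part 2: 48727 × 1/12 = 4060.58
Part 3: 48727 × 2/12 = 8121.17
= Part 1: $36545.25, Part 2: $4060.58, Part 3: $8121.17

Part 1: $36545.25, Part 2: $4060.58, Part 3: $8121.17


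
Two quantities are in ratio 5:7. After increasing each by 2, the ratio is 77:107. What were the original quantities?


Let A = 5k, B = 7k.
(5k + 2) / (7k + 2) = 77/107
Cross-multiply: 107(5k + 2) = 77(7k + 2)
535k + 214 = 539k + 154
535k - 539k = 154 - 214
-4k = -60
k = -60/-4 = 15
A = 5×15 = 75, B = 7×15 = 105
= A = 75, B = 105

A = 75, B = 105


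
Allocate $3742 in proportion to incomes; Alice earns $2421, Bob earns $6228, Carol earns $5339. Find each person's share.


Total income = 2421 + 6228 + 5339 = $13988
Alice: $3742 × 2421/13988 = $647.65
Bob: $3742 × 6228/13988 = $1666.08
Carol: $3742 × 5339/13988 = $1428.26
= Alice: $647.65, Bob: $1666.08, Carol: $1428.26

Alice: $647.65, Bob: $1666.08, Carol: $1428.26


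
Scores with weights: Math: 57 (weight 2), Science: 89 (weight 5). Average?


Numerator = 57×2 + 89×5
= 114 + 445
= 559
Total weight = 7
Weighted avg = 559/7
= 79.86

79.86


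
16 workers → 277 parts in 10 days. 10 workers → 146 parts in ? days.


Days ∝ work / workers, so d₂ = d₁ × (m₁/m₂) × (w₂/w₁)
Workers factor (inverse): 16/10 = 1.6000
Work factor (direct): 146/277 ≈ 0.5271
d₂ = 10 × 16/10 × 146/277 = (10 × 16 × 146) / (10 × 277) = 23360/2770
≈ 8.43 days

8.43 days


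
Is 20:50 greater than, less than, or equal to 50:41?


20/50 = 0.4000
50/41 = 1.2195
0.4000 < 1.2195, so 20:50 is less
= less than

less than


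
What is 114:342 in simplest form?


GCD(114, 342) = 114
114/114 : 342/114
= 1:3

1:3


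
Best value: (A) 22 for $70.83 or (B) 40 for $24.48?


Deal A: $70.83/22 = $3.2195/unit
Deal B: $24.48/40 = $0.6120/unit
B is cheaper per unit
= Deal B

Deal B


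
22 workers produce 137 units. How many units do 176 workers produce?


Direct proportion: y/x = constant
k = 137/22 ≈ 6.2273
y₂ = k × 176 = 137 × 176 / 22 = 24112/22
= 1096.00

1096.00


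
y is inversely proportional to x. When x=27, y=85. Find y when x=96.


Inverse proportion: x × y = constant
k = 27 × 85 = 2295
y₂ = k / 96 = 2295 / 96
= 23.91

23.91


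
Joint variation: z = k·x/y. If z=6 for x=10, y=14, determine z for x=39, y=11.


z = k·x/y
Solve for k using the known point: k = z·y/x = 6×14/10 = 84/10 = 8.4000
Now evaluate at x=39, y=11:
z = k × 39 / 11 = (84 × 39) / (10 × 11) = 3276/110
≈ 29.7818

29.7818


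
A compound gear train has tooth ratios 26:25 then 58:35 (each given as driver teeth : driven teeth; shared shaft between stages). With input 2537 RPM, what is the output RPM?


Stage 1: RPM_B = RPM_A × t_A/t_B = 2537 × 26/25 = 65962/25 = 2638.48
B and C share a shaft → RPM_C = RPM_B
Stage 2: RPM_D = RPM_C × t_C/t_D = RPM_A × (t_A×t_C)/(t_B×t_D)
Overall ratio = (26×58)/(25×35) = 1508/875
RPM_D = 2537 × 1508/875 = 3825796/875
≈ 4372.34 RPM

4372.34 RPM


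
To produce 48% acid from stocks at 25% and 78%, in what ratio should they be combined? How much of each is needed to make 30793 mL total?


Let x parts of 25% mix with y parts of 78%.
25x + 78y = 48(x + y)
25x + 78y = 48x + 48y
x(25 - 48) = y(48 - 78)
x/y = (78 - 48)/(48 - 25) = 30/23
Simplify: 30:23
Total parts = 53; one part = 30793/53 = 581.00 mL
25% solution: 30×581.00 = 17430.00 mL
78% solution: 23×581.00 = 13363.00 mL
= ratio 30:23; 17430.00 mL and 13363.00 mL

ratio 30:23; 17430.00 mL and 13363.00 mL


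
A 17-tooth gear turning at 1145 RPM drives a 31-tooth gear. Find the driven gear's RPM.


Gear ratio = 17:31 = 17:31
RPM_B = RPM_A × (teeth_A / teeth_B)
= 1145 × (17/31)
= 627.9 RPM

627.9 RPM


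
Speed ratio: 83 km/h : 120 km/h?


Ratio = 83:120
GCD = 1
Simplified = 83:120
Time ratio (same distance) = 120:83
Speed ratio = 83:120

83:120


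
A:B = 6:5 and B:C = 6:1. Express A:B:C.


Match B: multiply A:B by 6 → 36:30
Multiply B:C by 5 → 30:5
Combined: 36:30:5
GCD = 1
= 36:30:5

36:30:5


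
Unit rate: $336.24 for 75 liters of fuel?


Unit rate = total / quantity
= 336.24 / 75
= $4.48 per unit

$4.48 per unit


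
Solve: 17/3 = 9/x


Cross multiply: 17 × x = 3 × 9
17x = 27
x = 27 / 17
= 1.59

1.59


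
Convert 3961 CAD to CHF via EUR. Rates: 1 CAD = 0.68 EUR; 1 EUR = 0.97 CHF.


Step 1: 3961 CAD × 0.68 = 2693.48 EUR
Step 2: 2693.48 EUR × 0.97 = 2612.68 CHF
Implied rate CAD→CHF = 0.68 × 0.97 = 0.6596
= 2612.68 CHF

2612.68 CHF


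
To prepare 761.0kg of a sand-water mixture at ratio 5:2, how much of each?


Total parts = 5 + 2 = 7
sand: 761.0 × 5/7 = 543.6kg
water: 761.0 × 2/7 = 217.4kg
= 543.6kg and 217.4kg

543.6kg and 217.4kg


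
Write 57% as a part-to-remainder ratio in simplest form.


57% means 57 parts out of 100; remainder = 43
Part : remainder = 57:43
GCD = 1
= 57:43

57:43


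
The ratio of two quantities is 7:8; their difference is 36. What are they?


Let A = 7k, B = 8k.
8k - 7k = 36
1k = 36 → k = 36/1 = 36
A = 7×36 = 252, B = 8×36 = 288
= A = 252, B = 288

A = 252, B = 288


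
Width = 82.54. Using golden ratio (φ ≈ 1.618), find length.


φ = (1 + √5) / 2 ≈ 1.618
Length = width × φ = 82.54 × 1.618 = 133.54972
≈ 133.55

133.55


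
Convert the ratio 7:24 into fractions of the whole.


Total parts = 7 + 24 = 31
First part: 7/31 = 7/31
Second part: 24/31 = 24/31
= 7/31 and 24/31

7/31 and 24/31


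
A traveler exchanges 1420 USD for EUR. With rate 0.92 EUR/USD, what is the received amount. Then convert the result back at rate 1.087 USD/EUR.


Amount × rate = 1420 × 0.92 = 1306.40 EUR
Round-trip: 1306.40 × 1.087 = 1420.06 USD
= 1306.40 EUR, then 1420.06 USD

1306.40 EUR, then 1420.06 USD


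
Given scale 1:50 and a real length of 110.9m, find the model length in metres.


Model size = real / scale
= 110.9 / 50
= 2.2180 m

2.2180 m


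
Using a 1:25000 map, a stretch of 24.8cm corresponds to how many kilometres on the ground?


Real distance = map distance × scale
= 24.8cm × 25000
= 620000 cm = 6200.0 m
= 6.200 km

6.200 km


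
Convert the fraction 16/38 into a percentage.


Percentage = (part / whole) × 100
= (16 / 38) × 100
≈ 42.11%

42.11%


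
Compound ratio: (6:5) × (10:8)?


Compound ratio = (6×10) : (5×8)
= 60:40
GCD = 20
= 3:2

3:2


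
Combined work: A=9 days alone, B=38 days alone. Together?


Rate of A = 1/9 per day
Rate of B = 1/38 per day
Combined rate = 1/9 + 1/38 = 47/342 ≈ 0.1374 per day
Days = 1 / combined rate = 342/47
≈ 7.28 days

7.28 days


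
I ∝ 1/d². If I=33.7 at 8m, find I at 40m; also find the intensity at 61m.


I₁d₁² = I₂d₂²
I at 40m = 33.7 × (8/40)² = 33.7 × 64/1600 = 2156.8/1600 = 1.3480
I at 61m = 33.7 × (8/61)² = 33.7 × 64/3721 = 2156.8/3721 ≈ 0.5796
= 1.3480 and 0.5796

1.3480 and 0.5796


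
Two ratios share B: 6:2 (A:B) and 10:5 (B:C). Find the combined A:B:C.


Match B: multiply A:B by 10 → 60:20
Multiply B:C by 2 → 20:10
Combined: 60:20:10
GCD = 10
= 6:2:1

6:2:1


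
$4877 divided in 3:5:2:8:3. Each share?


Total parts = 3 + 5 + 2 + 8 + 3 = 21
Part 1: 4877 × 3/21 = 696.71
Part 2: 4877 × 5/21 = 1161.19
Part 3: 4877 × 2/21 = 464.48
Part 4: 4877 × 8/21 = 1857.90
Part 5: 4877 × 3/21 = 696.71
= Part 1: $696.71, Part 2: $1161.19, Part 3: $464.48, Part 4: $1857.90, Part 5: $696.71

Part 1: $696.71, Part 2: $1161.19, Part 3: $464.48, Part 4: $1857.90, Part 5: $696.71


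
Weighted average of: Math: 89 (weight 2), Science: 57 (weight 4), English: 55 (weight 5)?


Numerator = 89×2 + 57×4 + 55×5
= 178 + 228 + 275
= 681
Total weight = 11
Weighted avg = 681/11
= 61.91

61.91


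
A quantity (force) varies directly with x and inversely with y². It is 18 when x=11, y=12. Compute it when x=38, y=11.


z = k·x/y²
Solve for k using the known point: k = z·y²/x = 18×144/11 = 2592/11 ≈ 235.6364
Now evaluate at x=38, y=11:
z = k × 38 / 121 = (2592 × 38) / (11 × 121) = 98496/1331
≈ 74.0015

74.0015


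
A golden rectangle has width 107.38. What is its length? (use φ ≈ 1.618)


φ = (1 + √5) / 2 ≈ 1.618
Length = width × φ = 107.38 × 1.618 = 173.74084
≈ 173.74

173.74


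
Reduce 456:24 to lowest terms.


GCD(456, 24) = 24
456/24 : 24/24
= 19:1

19:1


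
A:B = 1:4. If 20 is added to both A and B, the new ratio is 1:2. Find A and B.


Let A = 1k, B = 4k.
(1k + 20) / (4k + 20) = 1/2
Cross-multiply: 2(1k + 20) = 1(4k + 20)
2k + 40 = 4k + 20
2k - 4k = 20 - 40
-2k = -20
k = -20/-2 = 10
A = 1×10 = 10, B = 4×10 = 40
= A = 10, B = 40

A = 10, B = 40


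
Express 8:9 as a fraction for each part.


Total parts = 8 + 9 = 17
First part: 8/17 = 8/17
Second part: 9/17 = 9/17
= 8/17 and 9/17

8/17 and 9/17


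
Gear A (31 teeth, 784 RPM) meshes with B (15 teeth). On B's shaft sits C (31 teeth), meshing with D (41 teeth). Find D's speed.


Stage 1: RPM_B = RPM_A × t_A/t_B = 784 × 31/15 = 24304/15 ≈ 1620.27
B and C share a shaft → RPM_C = RPM_B
Stage 2: RPM_D = RPM_C × t_C/t_D = RPM_A × (t_A×t_C)/(t_B×t_D)
Overall ratio = (31×31)/(15×41) = 961/615
RPM_D = 784 × 961/615 = 753424/615
≈ 1225.08 RPM

1225.08 RPM


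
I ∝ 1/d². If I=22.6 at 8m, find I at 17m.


I₁d₁² = I₂d₂²
I₂ = I₁ × (d₁/d₂)²
= 22.6 × (8/17)²
= 22.6 × 64/289
= 1446.4/289
≈ 5.0048

5.0048


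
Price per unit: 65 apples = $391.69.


Unit rate = total / quantity
= 391.69 / 65
= $6.03 per unit

$6.03 per unit


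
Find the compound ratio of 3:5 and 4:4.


Compound ratio = (3×4) : (5×4)
= 12:20
GCD = 4
= 3:5

3:5


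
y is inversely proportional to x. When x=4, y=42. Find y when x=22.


Inverse proportion: x × y = constant
k = 4 × 42 = 168
y₂ = k / 22 = 168 / 22
= 7.64

7.64


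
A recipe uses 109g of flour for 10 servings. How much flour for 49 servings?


Direct proportion: y/x = constant
k = 109/10 = 10.9000
y₂ = k × 49 = 109 × 49 / 10 = 5341/10
= 534.10

534.10


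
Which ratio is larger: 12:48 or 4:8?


12/48 = 0.2500
4/8 = 0.5000
0.2500 < 0.5000, so 12:48 is less
= 4:8

4:8


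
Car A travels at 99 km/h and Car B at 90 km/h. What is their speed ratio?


Ratio = 99:90
GCD = 9
Simplified = 11:10
Time ratio (same distance) = 10:11
Speed ratio = 11:10

11:10


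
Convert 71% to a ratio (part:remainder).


71% means 71 parts out of 100; remainder = 29
Part : remainder = 71:29
GCD = 1
= 71:29

71:29


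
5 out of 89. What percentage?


Percentage = (part / whole) × 100
= (5 / 89) × 100
≈ 5.62%

5.62%


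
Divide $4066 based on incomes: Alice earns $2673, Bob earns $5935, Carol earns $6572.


Total income = 2673 + 5935 + 6572 = $15180
Alice: $4066 × 2673/15180 = $715.97
Bob: $4066 × 5935/15180 = $1589.70
Carol: $4066 × 6572/15180 = $1760.33
= Alice: $715.97, Bob: $1589.70, Carol: $1760.33

Alice: $715.97, Bob: $1589.70, Carol: $1760.33


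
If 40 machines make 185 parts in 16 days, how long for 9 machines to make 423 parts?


Days ∝ work / workers, so d₂ = d₁ × (m₁/m₂) × (w₂/w₁)
Workers factor (inverse): 40/9 ≈ 4.4444
Work factor (direct): 423/185 ≈ 2.2865
d₂ = 16 × 40/9 × 423/185 = (16 × 40 × 423) / (9 × 185) = 270720/1665
≈ 162.59 days

162.59 days


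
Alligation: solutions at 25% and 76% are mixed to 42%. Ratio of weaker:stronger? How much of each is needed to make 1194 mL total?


Let x parts of 25% mix with y parts of 76%.
25x + 76y = 42(x + y)
25x + 76y = 42x + 42y
x(25 - 42) = y(42 - 76)
x/y = (76 - 42)/(42 - 25) = 34/17
Simplify: 2:1
Total parts = 3; one part = 1194/3 = 398.00 mL
25% solution: 2×398.00 = 796.00 mL
76% solution: 1×398.00 = 398.00 mL
= ratio 2:1; 796.00 mL and 398.00 mL

ratio 2:1; 796.00 mL and 398.00 mL


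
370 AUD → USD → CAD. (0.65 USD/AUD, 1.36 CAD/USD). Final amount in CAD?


Step 1: 370 AUD × 0.65 = 240.50 USD
Step 2: 240.50 USD × 1.36 = 327.08 CAD
Implied rate AUD→CAD = 0.65 × 1.36 = 0.8840
= 327.08 CAD

327.08 CAD


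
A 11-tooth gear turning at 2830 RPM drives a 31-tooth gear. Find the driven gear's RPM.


Gear ratio = 11:31 = 11:31
RPM_B = RPM_A × (teeth_A / teeth_B)
= 2830 × (11/31)
= 1004.2 RPM

1004.2 RPM


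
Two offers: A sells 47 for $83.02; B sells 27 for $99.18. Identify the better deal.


Deal A: $83.02/47 = $1.7664/unit
Deal B: $99.18/27 = $3.6733/unit
A is cheaper per unit
= Deal A

Deal A


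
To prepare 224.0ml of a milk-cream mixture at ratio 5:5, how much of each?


Total parts = 5 + 5 = 10
milk: 224.0 × 5/10 = 112.0ml
cream: 224.0 × 5/10 = 112.0ml
= 112.0ml and 112.0ml

112.0ml and 112.0ml


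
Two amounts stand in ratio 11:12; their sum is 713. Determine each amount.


Let A = 11k, B = 12k.
11k + 12k = 713
23k = 713 → k = 713/23 = 31
A = 11×31 = 341, B = 12×31 = 372
= A = 341, B = 372

A = 341, B = 372


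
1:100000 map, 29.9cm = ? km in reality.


Real distance = map distance × scale
= 29.9cm × 100000
= 2990000 cm = 29900.0 m
= 29.900 km

29.900 km


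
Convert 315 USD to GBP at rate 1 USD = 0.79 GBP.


Amount × rate = 315 × 0.79
= 248.85 GBP

248.85 GBP


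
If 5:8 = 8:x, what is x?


Cross multiply: 5 × x = 8 × 8
5x = 64
x = 64 / 5
= 12.80

12.80


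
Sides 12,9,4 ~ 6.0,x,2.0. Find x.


Scale factor = 6.0/12 = 0.5
Missing side = 9 × 0.5
= 4.5

4.5


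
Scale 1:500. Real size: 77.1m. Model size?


Model size = real / scale
= 77.1 / 500
= 0.1542 m

0.1542 m


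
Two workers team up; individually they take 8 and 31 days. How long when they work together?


Rate of A = 1/8 per day
Rate of B = 1/31 per day
Combined rate = 1/8 + 1/31 = 39/248 ≈ 0.1573 per day
Days = 1 / combined rate = 248/39
≈ 6.36 days

6.36 days


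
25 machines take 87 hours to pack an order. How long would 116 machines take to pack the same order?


Inverse proportion: x × y = constant
k = 25 × 87 = 2175
y₂ = k / 116 = 2175 / 116
= 18.75

18.75


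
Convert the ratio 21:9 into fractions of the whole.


Total parts = 21 + 9 = 30
First part: 21/30 = 7/10
Second part: 9/30 = 3/10
= 7/10 and 3/10

7/10 and 3/10


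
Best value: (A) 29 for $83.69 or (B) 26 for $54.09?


Deal A: $83.69/29 = $2.8859/unit
Deal B: $54.09/26 = $2.0804/unit
B is cheaper per unit
= Deal B

Deal B


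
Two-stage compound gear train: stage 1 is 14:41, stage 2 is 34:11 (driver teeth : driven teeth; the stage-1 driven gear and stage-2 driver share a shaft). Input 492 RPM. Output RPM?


Stage 1: RPM_B = RPM_A × t_A/t_B = 492 × 14/41 = 6888/41 = 168.00
B and C share a shaft → RPM_C = RPM_B
Stage 2: RPM_D = RPM_C × t_C/t_D = RPM_A × (t_A×t_C)/(t_B×t_D)
Overall ratio = (14×34)/(41×11) = 476/451
RPM_D = 492 × 476/451 = 234192/451
≈ 519.27 RPM

519.27 RPM


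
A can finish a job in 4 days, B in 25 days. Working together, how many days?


Rate of A = 1/4 per day
Rate of B = 1/25 per day
Combined rate = 1/4 + 1/25 = 29/100 = 0.2900 per day
Days = 1 / combined rate = 100/29
≈ 3.45 days

3.45 days


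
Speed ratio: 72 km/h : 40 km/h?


Ratio = 72:40
GCD = 8
Simplified = 9:5
Time ratio (same distance) = 5:9
Speed ratio = 9:5

9:5


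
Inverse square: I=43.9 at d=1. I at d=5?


I₁d₁² = I₂d₂²
I₂ = I₁ × (d₁/d₂)²
= 43.9 × (1/5)²
= 43.9 × 1/25
= 43.9/25
= 1.7560

1.7560


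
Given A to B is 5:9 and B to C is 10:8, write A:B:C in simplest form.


Match B: multiply A:B by 10 → 50:90
Multiply B:C by 9 → 90:72
Combined: 50:90:72
GCD = 2
= 25:45:36

25:45:36


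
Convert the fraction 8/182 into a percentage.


Percentage = (part / whole) × 100
= (8 / 182) × 100
≈ 4.40%

4.40%


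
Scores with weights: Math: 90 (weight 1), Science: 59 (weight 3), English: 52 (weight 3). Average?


Numerator = 90×1 + 59×3 + 52×3
= 90 + 177 + 156
= 423
Total weight = 7
Weighted avg = 423/7
= 60.43

60.43


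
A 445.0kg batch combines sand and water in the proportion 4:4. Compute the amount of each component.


Total parts = 4 + 4 = 8
sand: 445.0 × 4/8 = 222.5kg
water: 445.0 × 4/8 = 222.5kg
= 222.5kg and 222.5kg

222.5kg and 222.5kg


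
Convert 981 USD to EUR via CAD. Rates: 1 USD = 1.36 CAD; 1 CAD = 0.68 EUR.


Step 1: 981 USD × 1.36 = 1334.16 CAD
Step 2: 1334.16 CAD × 0.68 = 907.23 EUR
Implied rate USD→EUR = 1.36 × 0.68 = 0.9248
= 907.23 EUR

907.23 EUR


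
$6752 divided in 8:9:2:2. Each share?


Total parts = 8 + 9 + 2 + 2 = 21
Part 1: 6752 × 8/21 = 2572.19
Part 2: 6752 × 9/21 = 2893.71
Part 3: 6752 × 2/21 = 643.05
Part 4: 6752 × 2/21 = 643.05
= Part 1: $2572.19, Part 2: $2893.71, Part 3: $643.05, Part 4: $643.05

Part 1: $2572.19, Part 2: $2893.71, Part 3: $643.05, Part 4: $643.05


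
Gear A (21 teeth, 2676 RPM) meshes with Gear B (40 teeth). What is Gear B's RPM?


Gear ratio = 21:40 = 21:40
RPM_B = RPM_A × (teeth_A / teeth_B)
= 2676 × (21/40)
= 1404.9 RPM

1404.9 RPM


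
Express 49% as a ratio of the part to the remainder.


49% means 49 parts out of 100; remainder = 51
Part : remainder = 49:51
GCD = 1
= 49:51

49:51


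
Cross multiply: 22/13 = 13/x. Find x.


Cross multiply: 22 × x = 13 × 13
22x = 169
x = 169 / 22
= 7.68

7.68


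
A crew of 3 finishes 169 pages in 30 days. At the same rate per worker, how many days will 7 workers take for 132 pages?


Days ∝ work / workers, so d₂ = d₁ × (m₁/m₂) × (w₂/w₁)
Workers factor (inverse): 3/7 ≈ 0.4286
Work factor (direct): 132/169 ≈ 0.7811
d₂ = 30 × 3/7 × 132/169 = (30 × 3 × 132) / (7 × 169) = 11880/1183
≈ 10.04 days

10.04 days


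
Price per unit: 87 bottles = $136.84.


Unit rate = total / quantity
= 136.84 / 87
= $1.57 per unit

$1.57 per unit


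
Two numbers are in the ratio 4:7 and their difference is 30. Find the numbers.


Let A = 4k, B = 7k.
7k - 4k = 30
3k = 30 → k = 30/3 = 10
A = 4×10 = 40, B = 7×10 = 70
= A = 40, B = 70

A = 40, B = 70


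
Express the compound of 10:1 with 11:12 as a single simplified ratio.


Compound ratio = (10×11) : (1×12)
= 110:12
GCD = 2
= 55:6

55:6


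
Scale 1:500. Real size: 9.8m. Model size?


Model size = real / scale
= 9.8 / 500
= 0.0196 m

0.0196 m


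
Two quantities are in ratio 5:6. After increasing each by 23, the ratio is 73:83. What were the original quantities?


Let A = 5k, B = 6k.
(5k + 23) / (6k + 23) = 73/83
Cross-multiply: 83(5k + 23) = 73(6k + 23)
415k + 1909 = 438k + 1679
415k - 438k = 1679 - 1909
-23k = -230
k = -230/-23 = 10
A = 5×10 = 50, B = 6×10 = 60
= A = 50, B = 60

A = 50, B = 60


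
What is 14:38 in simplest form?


GCD(14, 38) = 2
14/2 : 38/2
= 7:19

7:19


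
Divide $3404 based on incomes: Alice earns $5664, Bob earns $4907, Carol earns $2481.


Total income = 5664 + 4907 + 2481 = $13052
Alice: $3404 × 5664/13052 = $1477.19
Bob: $3404 × 4907/13052 = $1279.76
Carol: $3404 × 2481/13052 = $647.05
= Alice: $1477.19, Bob: $1279.76, Carol: $647.05

Alice: $1477.19, Bob: $1279.76, Carol: $647.05


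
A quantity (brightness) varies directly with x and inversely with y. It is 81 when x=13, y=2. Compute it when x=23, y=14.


z = k·x/y
Solve for k using the known point: k = z·y/x = 81×2/13 = 162/13 ≈ 12.4615
Now evaluate at x=23, y=14:
z = k × 23 / 14 = (162 × 23) / (13 × 14) = 3726/182
≈ 20.4725

20.4725


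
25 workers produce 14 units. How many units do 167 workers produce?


Direct proportion: y/x = constant
k = 14/25 = 0.5600
y₂ = k × 167 = 14 × 167 / 25 = 2338/25
= 93.52

93.52


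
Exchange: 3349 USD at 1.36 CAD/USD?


Amount × rate = 3349 × 1.36
= 4554.64 CAD

4554.64 CAD


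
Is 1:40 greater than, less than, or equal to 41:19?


1/40 = 0.0250
41/19 = 2.1579
0.0250 < 2.1579, so 1:40 is less
= less than

less than


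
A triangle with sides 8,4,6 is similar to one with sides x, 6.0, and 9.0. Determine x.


Scale factor = 6.0/4 = 1.5
Missing side = 8 × 1.5
= 12.0

12.0


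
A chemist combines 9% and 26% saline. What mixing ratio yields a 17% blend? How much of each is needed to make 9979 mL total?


Let x parts of 9% mix with y parts of 26%.
9x + 26y = 17(x + y)
9x + 26y = 17x + 17y
x(9 - 17) = y(17 - 26)
x/y = (26 - 17)/(17 - 9) = 9/8
Simplify: 9:8
Total parts = 17; one part = 9979/17 = 587.00 mL
9% solution: 9×587.00 = 5283.00 mL
26% solution: 8×587.00 = 4696.00 mL
= ratio 9:8; 5283.00 mL and 4696.00 mL

ratio 9:8; 5283.00 mL and 4696.00 mL


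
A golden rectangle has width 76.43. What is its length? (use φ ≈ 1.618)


φ = (1 + √5) / 2 ≈ 1.618
Length = width × φ = 76.43 × 1.618 = 123.66374
≈ 123.66

123.66


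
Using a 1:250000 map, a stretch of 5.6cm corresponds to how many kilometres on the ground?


Real distance = map distance × scale
= 5.6cm × 250000
= 1400000 cm = 14000.0 m
= 14.000 km

14.000 km


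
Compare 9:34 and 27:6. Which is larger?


9/34 = 0.2647
27/6 = 4.5000
0.2647 < 4.5000, so 9:34 is less
= 27:6

27:6


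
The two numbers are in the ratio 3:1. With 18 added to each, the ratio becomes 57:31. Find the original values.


Let A = 3k, B = 1k.
(3k + 18) / (1k + 18) = 57/31
Cross-multiply: 31(3k + 18) = 57(1k + 18)
93k + 558 = 57k + 1026
93k - 57k = 1026 - 558
36k = 468
k = 468/36 = 13
A = 3×13 = 39, B = 1×13 = 13
= A = 39, B = 13

A = 39, B = 13


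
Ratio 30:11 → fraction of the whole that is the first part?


Total parts = 30 + 11 = 41
First part: 30/41 = 30/41
= 30/41

30/41


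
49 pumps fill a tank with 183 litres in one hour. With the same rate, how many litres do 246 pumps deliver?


Direct proportion: y/x = constant
k = 183/49 ≈ 3.7347
y₂ = k × 246 = 183 × 246 / 49 = 45018/49
≈ 918.73

918.73


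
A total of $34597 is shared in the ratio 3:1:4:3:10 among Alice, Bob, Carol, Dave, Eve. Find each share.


Total parts = 3 + 1 + 4 + 3 + 10 = 21
Alice: 34597 × 3/21 = 4942.43
Bob: 34597 × 1/21 = 1647.48
Carol: 34597 × 4/21 = 6589.90
Dave: 34597 × 3/21 = 4942.43
Eve: 34597 × 10/21 = 16474.76
= Alice: $4942.43, Bob: $1647.48, Carol: $6589.90, Dave: $4942.43, Eve: $16474.76

Alice: $4942.43, Bob: $1647.48, Carol: $6589.90, Dave: $4942.43, Eve: $16474.76


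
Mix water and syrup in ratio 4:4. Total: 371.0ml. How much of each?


Total parts = 4 + 4 = 8
water: 371.0 × 4/8 = 185.5ml
syrup: 371.0 × 4/8 = 185.5ml
= 185.5ml and 185.5ml

185.5ml and 185.5ml


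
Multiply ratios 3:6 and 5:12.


Compound ratio = (3×5) : (6×12)
= 15:72
GCD = 3
= 5:24

5:24


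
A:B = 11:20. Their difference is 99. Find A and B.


Let A = 11k, B = 20k.
20k - 11k = 99
9k = 99 → k = 99/9 = 11
A = 11×11 = 121, B = 20×11 = 220
= A = 121, B = 220

A = 121, B = 220


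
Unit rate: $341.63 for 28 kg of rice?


Unit rate = total / quantity
= 341.63 / 28
= $12.20 per unit

$12.20 per unit


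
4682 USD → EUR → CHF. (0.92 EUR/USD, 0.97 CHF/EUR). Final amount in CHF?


Step 1: 4682 USD × 0.92 = 4307.44 EUR
Step 2: 4307.44 EUR × 0.97 = 4178.22 CHF
Implied rate USD→CHF = 0.92 × 0.97 = 0.8924
= 4178.22 CHF

4178.22 CHF


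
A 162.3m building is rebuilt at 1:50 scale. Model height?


Model size = real / scale
= 162.3 / 50
= 3.2460 m

3.2460 m


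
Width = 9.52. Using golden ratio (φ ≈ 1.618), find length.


φ = (1 + √5) / 2 ≈ 1.618
Length = width × φ = 9.52 × 1.618 = 15.40336
≈ 15.40

15.40


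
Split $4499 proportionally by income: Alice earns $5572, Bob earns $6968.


Total income = 5572 + 6968 = $12540
Alice: $4499 × 5572/12540 = $1999.08
Bob: $4499 × 6968/12540 = $2499.92
= Alice: $1999.08, Bob: $2499.92

Alice: $1999.08, Bob: $2499.92


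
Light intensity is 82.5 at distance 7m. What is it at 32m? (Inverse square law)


I₁d₁² = I₂d₂²
I₂ = I₁ × (d₁/d₂)²
= 82.5 × (7/32)²
= 82.5 × 49/1024
= 4042.5/1024
≈ 3.9478

3.9478


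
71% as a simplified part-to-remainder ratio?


71% means 71 parts out of 100; remainder = 29
Part : remainder = 71:29
GCD = 1
= 71:29

71:29


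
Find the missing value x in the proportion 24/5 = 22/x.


Cross multiply: 24 × x = 5 × 22
24x = 110
x = 110 / 24
= 4.58

4.58


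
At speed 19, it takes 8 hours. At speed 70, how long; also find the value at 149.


Inverse proportion: x × y = constant
k = 19 × 8 = 152
At x=70: k/70 = 2.17
At x=149: k/149 = 1.02
= 2.17 and 1.02

2.17 and 1.02


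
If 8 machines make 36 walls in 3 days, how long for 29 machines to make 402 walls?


Days ∝ work / workers, so d₂ = d₁ × (m₁/m₂) × (w₂/w₁)
Workers factor (inverse): 8/29 ≈ 0.2759
Work factor (direct): 402/36 ≈ 11.1667
d₂ = 3 × 8/29 × 402/36 = (3 × 8 × 402) / (29 × 36) = 9648/1044
≈ 9.24 days

9.24 days


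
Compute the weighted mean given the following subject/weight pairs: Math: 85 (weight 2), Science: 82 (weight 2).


Numerator = 85×2 + 82×2
= 170 + 164
= 334
Total weight = 4
Weighted avg = 334/4
= 83.50

83.50


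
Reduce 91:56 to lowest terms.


GCD(91, 56) = 7
91/7 : 56/7
= 13:8

13:8


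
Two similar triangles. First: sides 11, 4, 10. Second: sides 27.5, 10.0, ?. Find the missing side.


Scale factor = 27.5/11 = 2.5
Missing side = 10 × 2.5
= 25.0

25.0


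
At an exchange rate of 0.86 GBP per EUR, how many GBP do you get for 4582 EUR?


Amount × rate = 4582 × 0.86
= 3940.52 GBP

3940.52 GBP


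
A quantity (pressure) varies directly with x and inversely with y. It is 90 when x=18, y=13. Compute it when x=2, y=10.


z = k·x/y
Solve for k using the known point: k = z·y/x = 90×13/18 = 1170/18 = 65.0000
Now evaluate at x=2, y=10:
z = k × 2 / 10 = (1170 × 2) / (18 × 10) = 2340/180
= 13.0000

13.0000


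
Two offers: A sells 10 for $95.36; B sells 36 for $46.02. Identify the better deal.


Deal A: $95.36/10 = $9.5360/unit
Deal B: $46.02/36 = $1.2783/unit
B is cheaper per unit
= Deal B

Deal B


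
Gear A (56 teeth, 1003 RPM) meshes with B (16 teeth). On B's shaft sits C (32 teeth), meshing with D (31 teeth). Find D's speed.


Stage 1: RPM_B = RPM_A × t_A/t_B = 1003 × 56/16 = 56168/16 = 3510.50
B and C share a shaft → RPM_C = RPM_B
Stage 2: RPM_D = RPM_C × t_C/t_D = RPM_A × (t_A×t_C)/(t_B×t_D)
Overall ratio = (56×32)/(16×31) = 1792/496
RPM_D = 1003 × 1792/496 = 1797376/496
≈ 3623.74 RPM

3623.74 RPM


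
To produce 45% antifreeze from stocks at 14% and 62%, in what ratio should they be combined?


Let x parts of 14% mix with y parts of 62%.
14x + 62y = 45(x + y)
14x + 62y = 45x + 45y
x(14 - 45) = y(45 - 62)
x/y = (62 - 45)/(45 - 14) = 17/31
Simplify: 17:31
= 17:31

17:31


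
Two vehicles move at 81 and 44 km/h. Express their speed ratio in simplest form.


Ratio = 81:44
GCD = 1
Simplified = 81:44
Time ratio (same distance) = 44:81
Speed ratio = 81:44

81:44


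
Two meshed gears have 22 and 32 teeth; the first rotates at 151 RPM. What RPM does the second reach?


Gear ratio = 22:32 = 11:16
RPM_B = RPM_A × (teeth_A / teeth_B)
= 151 × (22/32)
= 103.8 RPM

103.8 RPM


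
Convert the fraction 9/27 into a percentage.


Percentage = (part / whole) × 100
= (9 / 27) × 100
≈ 33.33%

33.33%


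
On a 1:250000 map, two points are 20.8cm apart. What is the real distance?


Real distance = map distance × scale
= 20.8cm × 250000
= 5200000 cm = 52000.0 m
= 52.000 km

52.000 km


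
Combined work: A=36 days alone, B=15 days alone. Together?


Rate of A = 1/36 per day
Rate of B = 1/15 per day
Combined rate = 1/36 + 1/15 = 51/540 ≈ 0.0944 per day
Days = 1 / combined rate = 540/51
≈ 10.59 days

10.59 days


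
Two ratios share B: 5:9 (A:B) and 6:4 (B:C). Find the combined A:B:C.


Match B: multiply A:B by 6 → 30:54
Multiply B:C by 9 → 54:36
Combined: 30:54:36
GCD = 6
= 5:9:6

5:9:6


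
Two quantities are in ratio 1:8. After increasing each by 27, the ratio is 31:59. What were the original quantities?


Let A = 1k, B = 8k.
(1k + 27) / (8k + 27) = 31/59
Cross-multiply: 59(1k + 27) = 31(8k + 27)
59k + 1593 = 248k + 837
59k - 248k = 837 - 1593
-189k = -756
k = -756/-189 = 4
A = 1×4 = 4, B = 8×4 = 32
= A = 4, B = 32

A = 4, B = 32


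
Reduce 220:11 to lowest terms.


GCD(220, 11) = 11
220/11 : 11/11
= 20:1

20:1


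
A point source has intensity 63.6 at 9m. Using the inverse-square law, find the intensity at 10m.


I₁d₁² = I₂d₂²
I₂ = I₁ × (d₁/d₂)²
= 63.6 × (9/10)²
= 63.6 × 81/100
= 5151.6/100
= 51.5160

51.5160


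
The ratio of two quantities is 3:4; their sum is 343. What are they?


Let A = 3k, B = 4k.
3k + 4k = 343
7k = 343 → k = 343/7 = 49
A = 3×49 = 147, B = 4×49 = 196
= A = 147, B = 196

A = 147, B = 196


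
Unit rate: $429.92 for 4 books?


Unit rate = total / quantity
= 429.92 / 4
= $107.48 per unit

$107.48 per unit


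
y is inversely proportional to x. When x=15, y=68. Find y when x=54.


Inverse proportion: x × y = constant
k = 15 × 68 = 1020
y₂ = k / 54 = 1020 / 54
= 18.89

18.89


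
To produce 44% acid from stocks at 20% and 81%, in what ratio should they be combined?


Let x parts of 20% mix with y parts of 81%.
20x + 81y = 44(x + y)
20x + 81y = 44x + 44y
x(20 - 44) = y(44 - 81)
x/y = (81 - 44)/(44 - 20) = 37/24
Simplify: 37:24
= 37:24

37:24


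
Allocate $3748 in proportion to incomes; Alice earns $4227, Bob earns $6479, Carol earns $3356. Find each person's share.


Total income = 4227 + 6479 + 3356 = $14062
Alice: $3748 × 4227/14062 = $1126.64
Bob: $3748 × 6479/14062 = $1726.87
Carol: $3748 × 3356/14062 = $894.49
= Alice: $1126.64, Bob: $1726.87, Carol: $894.49

Alice: $1126.64, Bob: $1726.87, Carol: $894.49


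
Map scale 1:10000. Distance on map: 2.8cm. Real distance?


Real distance = map distance × scale
= 2.8cm × 10000
= 28000 cm = 280.0 m
= 0.280 km

0.280 km


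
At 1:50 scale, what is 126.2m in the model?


Model size = real / scale
= 126.2 / 50
= 2.5240 m

2.5240 m


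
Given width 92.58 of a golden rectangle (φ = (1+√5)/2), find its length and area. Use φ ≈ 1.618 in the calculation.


φ = (1 + √5) / 2 ≈ 1.618
Length = width × φ = 92.58 × 1.618 = 149.79444
≈ 149.79
Area = width × length = 92.58 × 149.79444 = 13867.9692552 ≈ 13867.97
= Length: 149.79, Area: 13867.97

Length: 149.79, Area: 13867.97


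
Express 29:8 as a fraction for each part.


Total parts = 29 + 8 = 37
First part: 29/37 = 29/37
Second part: 8/37 = 8/37
= 29/37 and 8/37

29/37 and 8/37


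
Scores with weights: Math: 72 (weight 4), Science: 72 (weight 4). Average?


Numerator = 72×4 + 72×4
= 288 + 288
= 576
Total weight = 8
Weighted avg = 576/8
= 72.00

72.00


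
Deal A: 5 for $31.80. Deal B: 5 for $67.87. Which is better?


Deal A: $31.80/5 = $6.3600/unit
Deal B: $67.87/5 = $13.5740/unit
A is cheaper per unit
= Deal A

Deal A


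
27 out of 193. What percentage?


Percentage = (part / whole) × 100
= (27 / 193) × 100
≈ 13.99%

13.99%


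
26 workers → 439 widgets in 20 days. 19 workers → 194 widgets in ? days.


Days ∝ work / workers, so d₂ = d₁ × (m₁/m₂) × (w₂/w₁)
Workers factor (inverse): 26/19 ≈ 1.3684
Work factor (direct): 194/439 ≈ 0.4419
d₂ = 20 × 26/19 × 194/439 = (20 × 26 × 194) / (19 × 439) = 100880/8341
≈ 12.09 days

12.09 days


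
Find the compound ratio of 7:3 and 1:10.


Compound ratio = (7×1) : (3×10)
= 7:30
GCD = 1
= 7:30

7:30


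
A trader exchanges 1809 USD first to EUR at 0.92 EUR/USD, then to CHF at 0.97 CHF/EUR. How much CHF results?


Step 1: 1809 USD × 0.92 = 1664.28 EUR
Step 2: 1664.28 EUR × 0.97 = 1614.35 CHF
Implied rate USD→CHF = 0.92 × 0.97 = 0.8924
= 1614.35 CHF

1614.35 CHF


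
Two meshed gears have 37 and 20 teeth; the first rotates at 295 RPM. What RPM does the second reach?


Gear ratio = 37:20 = 37:20
RPM_B = RPM_A × (teeth_A / teeth_B)
= 295 × (37/20)
= 545.8 RPM

545.8 RPM


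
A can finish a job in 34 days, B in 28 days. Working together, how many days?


Rate of A = 1/34 per day
Rate of B = 1/28 per day
Combined rate = 1/34 + 1/28 = 62/952 ≈ 0.0651 per day
Days = 1 / combined rate = 952/62
≈ 15.35 days

15.35 days


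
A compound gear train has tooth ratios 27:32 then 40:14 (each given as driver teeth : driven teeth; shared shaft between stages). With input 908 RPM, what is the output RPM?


Stage 1: RPM_B = RPM_A × t_A/t_B = 908 × 27/32 = 24516/32 ≈ 766.13
B and C share a shaft → RPM_C = RPM_B
Stage 2: RPM_D = RPM_C × t_C/t_D = RPM_A × (t_A×t_C)/(t_B×t_D)
Overall ratio = (27×40)/(32×14) = 1080/448
RPM_D = 908 × 1080/448 = 980640/448
≈ 2188.93 RPM

2188.93 RPM


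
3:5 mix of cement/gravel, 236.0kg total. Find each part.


Total parts = 3 + 5 = 8
cement: 236.0 × 3/8 = 88.5kg
gravel: 236.0 × 5/8 = 147.5kg
= 88.5kg and 147.5kg

88.5kg and 147.5kg


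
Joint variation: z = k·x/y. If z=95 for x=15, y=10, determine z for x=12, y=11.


z = k·x/y
Solve for k using the known point: k = z·y/x = 95×10/15 = 950/15 ≈ 63.3333
Now evaluate at x=12, y=11:
z = k × 12 / 11 = (950 × 12) / (15 × 11) = 11400/165
≈ 69.0909

69.0909


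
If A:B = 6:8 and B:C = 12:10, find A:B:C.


Match B: multiply A:B by 12 → 72:96
Multiply B:C by 8 → 96:80
Combined: 72:96:80
GCD = 8
= 9:12:10

9:12:10


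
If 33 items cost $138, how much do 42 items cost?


Direct proportion: y/x = constant
k = 138/33 ≈ 4.1818
y₂ = k × 42 = 138 × 42 / 33 = 5796/33
≈ 175.64

175.64


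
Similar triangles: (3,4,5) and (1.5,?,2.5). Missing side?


Scale factor = 1.5/3 = 0.5
Missing side = 4 × 0.5
= 2.0

2.0


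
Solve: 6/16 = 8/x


Cross multiply: 6 × x = 16 × 8
6x = 128
x = 128 / 6
= 21.33

21.33


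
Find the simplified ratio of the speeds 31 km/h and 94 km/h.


Ratio = 31:94
GCD = 1
Simplified = 31:94
Time ratio (same distance) = 94:31
Speed ratio = 31:94

31:94


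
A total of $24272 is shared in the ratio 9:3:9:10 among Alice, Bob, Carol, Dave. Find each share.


Total parts = 9 + 3 + 9 + 10 = 31
Alice: 24272 × 9/31 = 7046.71
Bob: 24272 × 3/31 = 2348.90
Carol: 24272 × 9/31 = 7046.71
Dave: 24272 × 10/31 = 7829.68
= Alice: $7046.71, Bob: $2348.90, Carol: $7046.71, Dave: $7829.68

Alice: $7046.71, Bob: $2348.90, Carol: $7046.71, Dave: $7829.68


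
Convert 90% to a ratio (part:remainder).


90% means 90 parts out of 100; remainder = 10
Part : remainder = 90:10
GCD = 10
= 9:1

9:1


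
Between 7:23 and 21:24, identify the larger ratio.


7/23 = 0.3043
21/24 = 0.8750
0.3043 < 0.8750, so 7:23 is less
= 21:24

21:24


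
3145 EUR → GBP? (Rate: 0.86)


Amount × rate = 3145 × 0.86
= 2704.70 GBP

2704.70 GBP


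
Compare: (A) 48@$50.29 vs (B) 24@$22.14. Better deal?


Deal A: $50.29/48 = $1.0477/unit
Deal B: $22.14/24 = $0.9225/unit
B is cheaper per unit
= Deal B

Deal B


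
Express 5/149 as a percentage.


Percentage = (part / whole) × 100
= (5 / 149) × 100
≈ 3.36%

3.36%


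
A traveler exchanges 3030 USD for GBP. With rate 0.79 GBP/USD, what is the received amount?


Amount × rate = 3030 × 0.79
= 2393.70 GBP

2393.70 GBP


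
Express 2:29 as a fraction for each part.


Total parts = 2 + 29 = 31
First part: 2/31 = 2/31
Second part: 29/31 = 29/31
= 2/31 and 29/31

2/31 and 29/31


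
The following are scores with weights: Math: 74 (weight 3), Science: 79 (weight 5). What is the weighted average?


Numerator = 74×3 + 79×5
= 222 + 395
= 617
Total weight = 8
Weighted avg = 617/8
= 77.13

77.13


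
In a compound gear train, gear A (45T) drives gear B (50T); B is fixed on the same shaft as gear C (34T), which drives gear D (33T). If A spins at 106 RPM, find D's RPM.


Stage 1: RPM_B = RPM_A × t_A/t_B = 106 × 45/50 = 4770/50 = 95.40
B and C share a shaft → RPM_C = RPM_B
Stage 2: RPM_D = RPM_C × t_C/t_D = RPM_A × (t_A×t_C)/(t_B×t_D)
Overall ratio = (45×34)/(50×33) = 1530/1650
RPM_D = 106 × 1530/1650 = 162180/1650
≈ 98.29 RPM

98.29 RPM


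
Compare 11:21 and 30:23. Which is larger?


11/21 = 0.5238
30/23 = 1.3043
0.5238 < 1.3043, so 11:21 is less
= 30:23

30:23


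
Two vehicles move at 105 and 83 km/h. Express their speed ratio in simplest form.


Ratio = 105:83
GCD = 1
Simplified = 105:83
Time ratio (same distance) = 83:105
Speed ratio = 105:83

105:83


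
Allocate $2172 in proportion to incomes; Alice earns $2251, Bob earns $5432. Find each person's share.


Total income = 2251 + 5432 = $7683
Alice: $2172 × 2251/7683 = $636.36
Bob: $2172 × 5432/7683 = $1535.64
= Alice: $636.36, Bob: $1535.64

Alice: $636.36, Bob: $1535.64


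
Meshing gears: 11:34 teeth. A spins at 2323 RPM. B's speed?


Gear ratio = 11:34 = 11:34
RPM_B = RPM_A × (teeth_A / teeth_B)
= 2323 × (11/34)
= 751.6 RPM

751.6 RPM


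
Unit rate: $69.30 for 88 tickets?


Unit rate = total / quantity
= 69.30 / 88
= $0.79 per unit

$0.79 per unit


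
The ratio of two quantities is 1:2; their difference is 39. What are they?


Let A = 1k, B = 2k.
2k - 1k = 39
1k = 39 → k = 39/1 = 39
A = 1×39 = 39, B = 2×39 = 78
= A = 39, B = 78

A = 39, B = 78


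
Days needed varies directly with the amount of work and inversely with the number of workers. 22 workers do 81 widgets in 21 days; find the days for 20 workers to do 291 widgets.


Days ∝ work / workers, so d₂ = d₁ × (m₁/m₂) × (w₂/w₁)
Workers factor (inverse): 22/20 = 1.1000
Work factor (direct): 291/81 ≈ 3.5926
d₂ = 21 × 22/20 × 291/81 = (21 × 22 × 291) / (20 × 81) = 134442/1620
≈ 82.99 days

82.99 days


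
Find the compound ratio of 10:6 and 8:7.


Compound ratio = (10×8) : (6×7)
= 80:42
GCD = 2
= 40:21

40:21


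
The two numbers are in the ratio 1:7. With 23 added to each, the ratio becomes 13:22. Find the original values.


Let A = 1k, B = 7k.
(1k + 23) / (7k + 23) = 13/22
Cross-multiply: 22(1k + 23) = 13(7k + 23)
22k + 506 = 91k + 299
22k - 91k = 299 - 506
-69k = -207
k = -207/-69 = 3
A = 1×3 = 3, B = 7×3 = 21
= A = 3, B = 21

A = 3, B = 21


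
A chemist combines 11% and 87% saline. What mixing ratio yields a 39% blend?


Let x parts of 11% mix with y parts of 87%.
11x + 87y = 39(x + y)
11x + 87y = 39x + 39y
x(11 - 39) = y(39 - 87)
x/y = (87 - 39)/(39 - 11) = 48/28
Simplify: 12:7
= 12:7

12:7


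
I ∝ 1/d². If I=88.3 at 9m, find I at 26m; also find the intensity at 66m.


I₁d₁² = I₂d₂²
I at 26m = 88.3 × (9/26)² = 88.3 × 81/676 = 7152.3/676 ≈ 10.5803
I at 66m = 88.3 × (9/66)² = 88.3 × 81/4356 = 7152.3/4356 ≈ 1.6419
= 10.5803 and 1.6419

10.5803 and 1.6419


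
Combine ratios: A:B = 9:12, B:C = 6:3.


Match B: multiply A:B by 6 → 54:72
Multiply B:C by 12 → 72:36
Combined: 54:72:36
GCD = 18
= 3:4:2

3:4:2


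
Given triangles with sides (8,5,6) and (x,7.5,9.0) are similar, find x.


Scale factor = 7.5/5 = 1.5
Missing side = 8 × 1.5
= 12.0

12.0
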